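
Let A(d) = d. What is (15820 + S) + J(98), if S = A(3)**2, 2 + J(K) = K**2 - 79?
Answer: 25352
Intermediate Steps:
J(K) = -81 + K**2 (J(K) = -2 + (K**2 - 79) = -2 + (-79 + K**2) = -81 + K**2)
S = 9 (S = 3**2 = 9)
(15820 + S) + J(98) = (15820 + 9) + (-81 + 98**2) = 15829 + (-81 + 9604) = 15829 + 9523 = 25352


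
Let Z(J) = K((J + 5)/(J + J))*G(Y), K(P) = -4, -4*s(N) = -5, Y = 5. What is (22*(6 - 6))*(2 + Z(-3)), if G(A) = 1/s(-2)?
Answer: 0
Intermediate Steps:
s(N) = 5/4 (s(N) = -¼*(-5) = 5/4)
G(A) = ⅘ (G(A) = 1/(5/4) = ⅘)
Z(J) = -16/5 (Z(J) = -4*⅘ = -16/5)
(22*(6 - 6))*(2 + Z(-3)) = (22*(6 - 6))*(2 - 16/5) = (22*0)*(-6/5) = 0*(-6/5) = 0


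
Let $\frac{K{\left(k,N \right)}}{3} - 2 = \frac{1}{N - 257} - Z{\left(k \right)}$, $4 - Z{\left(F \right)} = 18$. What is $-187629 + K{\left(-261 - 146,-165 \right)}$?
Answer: $- \frac{79159185}{422} \approx -1.8758 \cdot 10^{5}$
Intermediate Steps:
$Z{\left(F \right)} = -14$ ($Z{\left(F \right)} = 4 - 18 = -14$)
$K{\left(k,N \right)} = 48 + \frac{3}{-257 + N}$ ($K{\left(k,N \right)} = 6 + 3 \left(\frac{1}{N - 257} - -14\right) = 6 + 3 \left(\frac{1}{-257 + N} + 14\right) = 6 + 3 \left(14 + \frac{1}{-257 + N}\right) = 6 + \left(42 + \frac{3}{-257 + N}\right) = 48 + \frac{3}{-257 + N}$)
$-187629 + K{\left(-261 - 146,-165 \right)} = -187629 + \frac{3 \left(-4111 + 16 \left(-165\right)\right)}{-257 - 165} = -187629 + \frac{3 \left(-4111 - 2640\right)}{-422} = -187629 + 3 \left(- \frac{1}{422}\right) \left(-6751\right) = -187629 + \frac{20253}{422} = - \frac{79159185}{422}$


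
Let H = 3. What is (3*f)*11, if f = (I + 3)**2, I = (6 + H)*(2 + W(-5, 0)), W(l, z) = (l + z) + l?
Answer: 157113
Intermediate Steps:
W(l, z) = z + 2*l
I = -72 (I = (6 + 3)*(2 + (0 + 2*(-5))) = 9*(2 + (0 - 10)) = 9*(2 - 10) = 9*(-8) = -72)
f = 4761 (f = (-72 + 3)**2 = (-69)**2 = 4761)
(3*f)*11 = (3*4761)*11 = 14283*11 = 157113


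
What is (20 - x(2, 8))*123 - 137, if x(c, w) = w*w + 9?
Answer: -6656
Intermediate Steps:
x(c, w) = 9 + w² (x(c, w) = w² + 9 = 9 + w²)
(20 - x(2, 8))*123 - 137 = (20 - (9 + 8²))*123 - 137 = (20 - (9 + 64))*123 - 137 = (20 - 1*73)*123 - 137 = (20 - 73)*123 - 137 = -53*123 - 137 = -6519 - 137 = -6656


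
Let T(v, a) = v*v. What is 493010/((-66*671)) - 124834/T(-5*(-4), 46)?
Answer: -1431400631/4428600 ≈ -323.22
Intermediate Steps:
T(v, a) = v²
493010/((-66*671)) - 124834/T(-5*(-4), 46) = 493010/((-66*671)) - 124834/((-5*(-4))²) = 493010/(-44286) - 124834/(20²) = 493010*(-1/44286) - 124834/400 = -246505/22143 - 124834*1/400 = -246505/22143 - 62417/200 = -1431400631/4428600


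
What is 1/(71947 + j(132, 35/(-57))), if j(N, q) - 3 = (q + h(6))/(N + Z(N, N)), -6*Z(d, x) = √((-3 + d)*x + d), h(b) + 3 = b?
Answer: 990425930241/71261164086805774 - 323*√4290/35630582043402887 ≈ 1.3899e-5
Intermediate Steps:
h(b) = -3 + b
Z(d, x) = -√(d + x*(-3 + d))/6 (Z(d, x) = -√((-3 + d)*x + d)/6 = -√(x*(-3 + d) + d)/6 = -√(d + x*(-3 + d))/6)
j(N, q) = 3 + (3 + q)/(N - √(N² - 2*N)/6) (j(N, q) = 3 + (q + (-3 + 6))/(N - √(N - 3*N + N*N)/6) = 3 + (q + 3)/(N - √(N - 3*N + N²)/6) = 3 + (3 + q)/(N - √(N² - 2*N)/6))
1/(71947 + j(132, 35/(-57))) = 1/(71947 + 3*(6 - √(132*(-2 + 132)) + 2*(35/(-57)) + 6*132)/(-√(132*(-2 + 132)) + 6*132)) = 1/(71947 + 3*(6 - √(132*130) + 2*(35*(-1/57)) + 792)/(-√(132*130) + 792)) = 1/(71947 + 3*(6 - √17160 + 2*(-35/57) + 792)/(-√17160 + 792)) = 1/(71947 + 3*(6 - 2*√4290 - 70/57 + 792)/(-2*√4290 + 792)) = 1/(71947 + 3*(45416/57 - 2*√4290)/(792 - 2*√4290))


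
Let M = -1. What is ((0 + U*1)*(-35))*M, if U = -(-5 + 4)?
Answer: 35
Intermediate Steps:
U = 1 (U = -1*(-1) = 1)
((0 + U*1)*(-35))*M = ((0 + 1*1)*(-35))*(-1) = ((0 + 1)*(-35))*(-1) = (1*(-35))*(-1) = -35*(-1) = 35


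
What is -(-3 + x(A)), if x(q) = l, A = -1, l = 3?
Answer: 0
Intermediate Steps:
x(q) = 3
-(-3 + x(A)) = -(-3 + 3) = -1*0 = 0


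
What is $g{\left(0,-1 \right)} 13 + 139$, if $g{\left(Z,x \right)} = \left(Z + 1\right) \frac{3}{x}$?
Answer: $100$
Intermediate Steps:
$g{\left(Z,x \right)} = \frac{3 \left(1 + Z\right)}{x}$ ($g{\left(Z,x \right)} = \left(1 + Z\right) \frac{3}{x} = \frac{3 \left(1 + Z\right)}{x}$)
$g{\left(0,-1 \right)} 13 + 139 = \frac{3 \left(1 + 0\right)}{-1} \cdot 13 + 139 = 3 \left(-1\right) 1 \cdot 13 + 139 = \left(-3\right) 13 + 139 = -39 + 139 = 100$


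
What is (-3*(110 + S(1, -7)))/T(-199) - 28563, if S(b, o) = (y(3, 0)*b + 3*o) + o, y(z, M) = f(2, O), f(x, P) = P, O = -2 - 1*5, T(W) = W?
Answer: -5683812/199 ≈ -28562.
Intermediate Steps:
O = -7 (O = -2 - 5 = -7)
y(z, M) = -7
S(b, o) = -7*b + 4*o (S(b, o) = (-7*b + 3*o) + o = -7*b + 4*o)
(-3*(110 + S(1, -7)))/T(-199) - 28563 = -3*(110 + (-7*1 + 4*(-7)))/(-199) - 28563 = -3*(110 + (-7 - 28))*(-1/199) - 28563 = -3*(110 - 35)*(-1/199) - 28563 = -3*75*(-1/199) - 28563 = -225*(-1/199) - 28563 = 225/199 - 28563 = -5683812/199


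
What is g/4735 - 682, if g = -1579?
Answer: -3230849/4735 ≈ -682.33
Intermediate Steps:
g/4735 - 682 = -1579/4735 - 682 = -3230849/4735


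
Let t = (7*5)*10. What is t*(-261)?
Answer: -91350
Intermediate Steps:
t = 350 (t = 35*10 = 350)
t*(-261) = 350*(-261) = -91350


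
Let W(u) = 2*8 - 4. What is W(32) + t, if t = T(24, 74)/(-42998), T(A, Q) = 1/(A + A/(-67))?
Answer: 817305917/68108832 ≈ 12.000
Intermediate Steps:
T(A, Q) = 67/(66*A) (T(A, Q) = 1/(A + A*(-1/67)) = 1/(A - A/67) = 1/(66*A/67) = 67/(66*A))
W(u) = 12 (W(u) = 16 - 4 = 12)
t = -67/68108832 (t = ((67/66)/24)/(-42998) = ((67/66)*(1/24))*(-1/42998) = (67/1584)*(-1/42998) = -67/68108832 ≈ -9.8372e-7)
W(32) + t = 12 - 67/68108832 = 817305917/68108832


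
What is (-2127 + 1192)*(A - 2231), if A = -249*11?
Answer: 4646950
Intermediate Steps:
A = -2739
(-2127 + 1192)*(A - 2231) = (-2127 + 1192)*(-2739 - 2231) = -935*(-4970) = 4646950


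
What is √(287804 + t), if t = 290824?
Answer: 6*√16073 ≈ 760.68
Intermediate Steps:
√(287804 + t) = √(287804 + 290824) = √578628 = 6*√16073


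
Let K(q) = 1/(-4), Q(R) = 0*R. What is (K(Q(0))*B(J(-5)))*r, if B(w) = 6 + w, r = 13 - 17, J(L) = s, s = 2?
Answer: 8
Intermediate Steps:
Q(R) = 0
J(L) = 2
r = -4
K(q) = -¼
(K(Q(0))*B(J(-5)))*r = -(6 + 2)/4*(-4) = -¼*8*(-4) = -2*(-4) = 8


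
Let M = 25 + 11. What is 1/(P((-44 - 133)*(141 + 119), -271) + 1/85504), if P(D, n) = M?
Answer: 85504/3078145 ≈ 0.027778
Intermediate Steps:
M = 36
P(D, n) = 36
1/(P((-44 - 133)*(141 + 119), -271) + 1/85504) = 1/(36 + 1/85504) = 1/(3078145/85504) = 85504/3078145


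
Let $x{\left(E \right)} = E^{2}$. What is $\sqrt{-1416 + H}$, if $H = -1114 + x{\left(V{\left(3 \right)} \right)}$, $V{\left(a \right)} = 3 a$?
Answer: $i \sqrt{2449} \approx 49.487 i$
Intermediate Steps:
$H = -1033$ ($H = -1114 + \left(3 \cdot 3\right)^{2} = -1114 + 9^{2} = -1114 + 81 = -1033$)
$\sqrt{-1416 + H} = \sqrt{-1416 - 1033} = \sqrt{-2449} = i \sqrt{2449}$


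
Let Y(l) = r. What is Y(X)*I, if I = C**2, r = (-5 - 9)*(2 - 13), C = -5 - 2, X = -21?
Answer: 7546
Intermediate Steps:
C = -7
r = 154 (r = -14*(-11) = 154)
Y(l) = 154
I = 49 (I = (-7)**2 = 49)
Y(X)*I = 154*49 = 7546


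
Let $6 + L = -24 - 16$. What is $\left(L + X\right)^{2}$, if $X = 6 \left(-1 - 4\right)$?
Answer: $5776$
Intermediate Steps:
$L = -46$ ($L = -6 - 40 = -46$)
$X = -30$ ($X = 6 \left(-5\right) = -30$)
$\left(L + X\right)^{2} = \left(-46 - 30\right)^{2} = \left(-76\right)^{2} = 5776$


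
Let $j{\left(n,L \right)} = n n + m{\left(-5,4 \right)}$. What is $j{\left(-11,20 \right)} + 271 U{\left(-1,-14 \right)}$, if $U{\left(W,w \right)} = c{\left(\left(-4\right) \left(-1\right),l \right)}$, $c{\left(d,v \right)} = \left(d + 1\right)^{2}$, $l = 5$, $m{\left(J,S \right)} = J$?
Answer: $6891$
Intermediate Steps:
$c{\left(d,v \right)} = \left(1 + d\right)^{2}$
$U{\left(W,w \right)} = 25$ ($U{\left(W,w \right)} = \left(1 - -4\right)^{2} = \left(1 + 4\right)^{2} = 5^{2} = 25$)
$j{\left(n,L \right)} = -5 + n^{2}$ ($j{\left(n,L \right)} = n n - 5 = n^{2} - 5 = -5 + n^{2}$)
$j{\left(-11,20 \right)} + 271 U{\left(-1,-14 \right)} = \left(-5 + \left(-11\right)^{2}\right) + 271 \cdot 25 = \left(-5 + 121\right) + 6775 = 116 + 6775 = 6891$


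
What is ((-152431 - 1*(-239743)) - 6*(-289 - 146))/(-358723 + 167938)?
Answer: -4282/9085 ≈ -0.47133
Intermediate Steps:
((-152431 - 1*(-239743)) - 6*(-289 - 146))/(-358723 + 167938) = ((-152431 + 239743) - 6*(-435))/(-190785) = (87312 + 2610)*(-1/190785) = 89922*(-1/190785) = -4282/9085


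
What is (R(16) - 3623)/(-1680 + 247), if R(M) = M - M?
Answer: 3623/1433 ≈ 2.5283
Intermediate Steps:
R(M) = 0
(R(16) - 3623)/(-1680 + 247) = (0 - 3623)/(-1680 + 247) = -3623/(-1433) = -3623*(-1/1433) = 3623/1433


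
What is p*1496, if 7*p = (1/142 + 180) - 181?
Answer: -105468/497 ≈ -212.21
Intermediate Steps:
p = -141/994 (p = ((1/142 + 180) - 181)/7 = (25561/142 - 181)/7 = (⅐)*(-141/142) = -141/994 ≈ -0.14185)
p*1496 = -141/994*1496 = -105468/497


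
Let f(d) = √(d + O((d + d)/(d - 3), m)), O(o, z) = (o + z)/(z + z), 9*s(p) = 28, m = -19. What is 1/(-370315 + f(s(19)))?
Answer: -126647730/46899554134219 - 3*√27778/46899554134219 ≈ -2.7004e-6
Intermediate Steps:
s(p) = 28/9 (s(p) = (⅑)*28 = 28/9)
O(o, z) = (o + z)/(2*z) (O(o, z) = (o + z)/((2*z)) = (o + z)*(1/(2*z)) = (o + z)/(2*z))
f(d) = √(½ + d - d/(19*(-3 + d))) (f(d) = √(d + (½)*((d + d)/(d - 3) - 19)/(-19)) = √(d + (½)*(-1/19)*((2*d)/(-3 + d) - 19)) = √(d + (½)*(-1/19)*(2*d/(-3 + d) - 19)) = √(d + (½)*(-1/19)*(-19 + 2*d/(-3 + d))) = √(d + (½ - d/(19*(-3 + d)))) = √(½ + d - d/(19*(-3 + d))))
1/(-370315 + f(s(19))) = 1/(-370315 + √38*√((-57 - 97*28/9 + 38*(28/9)²)/(-3 + 28/9))/38) = 1/(-370315 + √38*√((-57 - 2716/9 + 38*(784/81))/(⅑))/38) = 1/(-370315 + √38*√(9*(-57 - 2716/9 + 29792/81))/38) = 1/(-370315 + √38*√(9*(731/81))/38) = 1/(-370315 + √38*√(731/9)/38) = 1/(-370315 + √38*(√731/3)/38) = 1/(-370315 + √27778/114)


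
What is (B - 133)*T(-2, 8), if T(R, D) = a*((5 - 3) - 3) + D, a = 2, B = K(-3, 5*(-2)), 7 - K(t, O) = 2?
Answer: -768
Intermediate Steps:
K(t, O) = 5 (K(t, O) = 7 - 1*2 = 7 - 2 = 5)
B = 5
T(R, D) = -2 + D (T(R, D) = 2*((5 - 3) - 3) + D = 2*(2 - 3) + D = 2*(-1) + D = -2 + D)
(B - 133)*T(-2, 8) = (5 - 133)*(-2 + 8) = -128*6 = -768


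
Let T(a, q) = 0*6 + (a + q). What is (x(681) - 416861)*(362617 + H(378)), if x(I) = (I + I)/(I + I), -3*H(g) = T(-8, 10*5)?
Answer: -151154686580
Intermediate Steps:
T(a, q) = a + q (T(a, q) = 0 + (a + q) = a + q)
H(g) = -14 (H(g) = -(-8 + 10*5)/3 = -(-8 + 50)/3 = -⅓*42 = -14)
x(I) = 1 (x(I) = (2*I)/((2*I)) = (2*I)*(1/(2*I)) = 1)
(x(681) - 416861)*(362617 + H(378)) = (1 - 416861)*(362617 - 14) = -416860*362603 = -151154686580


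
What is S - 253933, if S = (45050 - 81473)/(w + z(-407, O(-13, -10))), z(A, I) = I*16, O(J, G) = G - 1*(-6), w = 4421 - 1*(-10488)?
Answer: -3769671808/14845 ≈ -2.5394e+5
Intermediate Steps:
w = 14909 (w = 4421 + 10488 = 14909)
O(J, G) = 6 + G (O(J, G) = G + 6 = 6 + G)
z(A, I) = 16*I
S = -36423/14845 (S = (45050 - 81473)/(14909 + 16*(6 - 10)) = -36423/(14909 + 16*(-4)) = -36423/(14909 - 64) = -36423/14845 ≈ -2.4536)
S - 253933 = -36423/14845 - 253933 = -3769671808/14845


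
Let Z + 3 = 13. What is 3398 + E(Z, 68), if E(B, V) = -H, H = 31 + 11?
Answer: 3356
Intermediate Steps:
Z = 10 (Z = -3 + 13 = 10)
H = 42
E(B, V) = -42 (E(B, V) = -1*42 = -42)
3398 + E(Z, 68) = 3398 - 42 = 3356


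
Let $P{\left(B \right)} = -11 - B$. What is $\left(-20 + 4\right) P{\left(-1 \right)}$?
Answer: $160$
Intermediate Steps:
$\left(-20 + 4\right) P{\left(-1 \right)} = \left(-20 + 4\right) \left(-11 - -1\right) = - 16 \left(-11 + 1\right) = \left(-16\right) \left(-10\right) = 160$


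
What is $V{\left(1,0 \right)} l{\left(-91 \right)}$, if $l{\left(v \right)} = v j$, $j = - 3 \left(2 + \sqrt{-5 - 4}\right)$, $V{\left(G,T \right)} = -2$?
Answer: $-1092 - 1638 i \approx -1092.0 - 1638.0 i$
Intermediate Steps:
$j = -6 - 9 i$ ($j = - 3 \left(2 + \sqrt{-9}\right) = - 3 \left(2 + 3 i\right) = -6 - 9 i \approx -6.0 - 9.0 i$)
$l{\left(v \right)} = v \left(-6 - 9 i\right)$
$V{\left(1,0 \right)} l{\left(-91 \right)} = - 2 \left(- 91 \left(-6 - 9 i\right)\right) = - 2 \left(546 + 819 i\right) = -1092 - 1638 i$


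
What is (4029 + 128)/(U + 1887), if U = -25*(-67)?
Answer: 4157/3562 ≈ 1.1670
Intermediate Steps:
U = 1675
(4029 + 128)/(U + 1887) = (4029 + 128)/(1675 + 1887) = 4157/3562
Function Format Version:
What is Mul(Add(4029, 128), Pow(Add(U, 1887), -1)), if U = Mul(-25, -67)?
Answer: Rational(4157, 3562) ≈ 1.1670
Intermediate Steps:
U = 1675
Mul(Add(4029, 128), Pow(Add(U, 1887), -1)) = Mul(Add(4029, 128), Pow(Add(1675, 1887), -1)) = Mul(4157, Pow(3562, -1)) = Mul(4157, Rational(1, 3562)) = Rational(4157, 3562)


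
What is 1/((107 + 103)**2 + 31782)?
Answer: 1/75882 ≈ 1.3178e-5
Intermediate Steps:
1/((107 + 103)**2 + 31782) = 1/(210**2 + 31782) = 1/(44100 + 31782) = 1/75882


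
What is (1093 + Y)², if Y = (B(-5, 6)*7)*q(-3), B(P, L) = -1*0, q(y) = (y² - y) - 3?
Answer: 1194649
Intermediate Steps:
q(y) = -3 + y² - y
B(P, L) = 0
Y = 0 (Y = (0*7)*(-3 + (-3)² - 1*(-3)) = 0*(-3 + 9 + 3) = 0*9 = 0)
(1093 + Y)² = (1093 + 0)² = 1093² = 1194649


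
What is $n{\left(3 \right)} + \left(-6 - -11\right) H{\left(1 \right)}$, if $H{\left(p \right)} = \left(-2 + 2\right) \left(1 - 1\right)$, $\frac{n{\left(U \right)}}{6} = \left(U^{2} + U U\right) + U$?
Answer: $126$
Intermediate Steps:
$n{\left(U \right)} = 6 U + 12 U^{2}$ ($n{\left(U \right)} = 6 \left(\left(U^{2} + U U\right) + U\right) = 6 \left(\left(U^{2} + U^{2}\right) + U\right) = 6 \left(2 U^{2} + U\right) = 6 \left(U + 2 U^{2}\right) = 6 U + 12 U^{2}$)
$H{\left(p \right)} = 0$ ($H{\left(p \right)} = 0 \cdot 0 = 0$)
$n{\left(3 \right)} + \left(-6 - -11\right) H{\left(1 \right)} = 6 \cdot 3 \left(1 + 2 \cdot 3\right) + \left(-6 - -11\right) 0 = 6 \cdot 3 \left(1 + 6\right) + \left(-6 + 11\right) 0 = 6 \cdot 3 \cdot 7 + 5 \cdot 0 = 126 + 0 = 126$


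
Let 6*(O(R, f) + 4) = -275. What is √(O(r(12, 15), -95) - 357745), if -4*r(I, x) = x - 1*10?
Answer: I*√12880614/6 ≈ 598.16*I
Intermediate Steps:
r(I, x) = 5/2 - x/4 (r(I, x) = -(x - 1*10)/4 = -(x - 10)/4 = -(-10 + x)/4 = 5/2 - x/4)
O(R, f) = -299/6 (O(R, f) = -4 + (⅙)*(-275) = -4 - 275/6 = -299/6)
√(O(r(12, 15), -95) - 357745) = √(-299/6 - 357745) = √(-2146769/6) = I*√12880614/6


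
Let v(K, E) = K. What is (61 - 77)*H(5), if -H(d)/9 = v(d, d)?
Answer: 720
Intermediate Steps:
H(d) = -9*d
(61 - 77)*H(5) = (61 - 77)*(-9*5) = -16*(-45) = 720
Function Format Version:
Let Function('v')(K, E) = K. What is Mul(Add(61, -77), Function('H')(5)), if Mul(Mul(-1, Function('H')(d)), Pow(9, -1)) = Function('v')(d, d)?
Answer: 720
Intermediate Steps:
Function('H')(d) = Mul(-9, d)
Mul(Add(61, -77), Function('H')(5)) = Mul(Add(61, -77), Mul(-9, 5)) = Mul(-16, -45) = 720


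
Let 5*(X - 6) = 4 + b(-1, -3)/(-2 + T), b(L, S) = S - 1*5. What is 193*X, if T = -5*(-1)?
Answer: 18142/15 ≈ 1209.5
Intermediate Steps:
T = 5
b(L, S) = -5 + S (b(L, S) = S - 5 = -5 + S)
X = 94/15 (X = 6 + (4 + (-5 - 3)/(-2 + 5))/5 = 6 + (4 - 8/3)/5 = 6 + (1/5)*(4/3) = 6 + 4/15 = 94/15 ≈ 6.2667)
193*X = 193*(94/15) = 18142/15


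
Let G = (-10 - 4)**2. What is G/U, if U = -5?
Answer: -196/5 ≈ -39.200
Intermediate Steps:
G = 196 (G = (-14)**2 = 196)
G/U = 196/(-5) = 196*(-1/5) = -196/5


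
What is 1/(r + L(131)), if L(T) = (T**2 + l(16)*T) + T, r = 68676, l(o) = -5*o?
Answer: 1/75488 ≈ 1.3247e-5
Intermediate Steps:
L(T) = T**2 - 79*T (L(T) = (T**2 + (-5*16)*T) + T = (T**2 - 80*T) + T = T**2 - 79*T)
1/(r + L(131)) = 1/(68676 + 131*(-79 + 131)) = 1/(68676 + 131*52) = 1/(68676 + 6812) = 1/75488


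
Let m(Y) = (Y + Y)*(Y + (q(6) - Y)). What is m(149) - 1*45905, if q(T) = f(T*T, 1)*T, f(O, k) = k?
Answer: -44117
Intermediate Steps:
q(T) = T (q(T) = 1*T = T)
m(Y) = 12*Y (m(Y) = (Y + Y)*(Y + (6 - Y)) = (2*Y)*6 = 12*Y)
m(149) - 1*45905 = 12*149 - 1*45905 = 1788 - 45905 = -44117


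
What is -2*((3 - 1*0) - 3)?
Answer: 0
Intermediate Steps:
-2*((3 - 1*0) - 3) = -2*((3 + 0) - 3) = -2*(3 - 3) = -2*0 = 0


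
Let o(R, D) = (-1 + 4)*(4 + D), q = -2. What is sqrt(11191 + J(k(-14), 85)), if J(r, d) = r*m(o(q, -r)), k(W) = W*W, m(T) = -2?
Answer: sqrt(10799) ≈ 103.92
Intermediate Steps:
o(R, D) = 12 + 3*D (o(R, D) = 3*(4 + D) = 12 + 3*D)
k(W) = W**2
J(r, d) = -2*r (J(r, d) = r*(-2) = -2*r)
sqrt(11191 + J(k(-14), 85)) = sqrt(11191 - 2*(-14)**2) = sqrt(11191 - 2*196) = sqrt(11191 - 392) = sqrt(10799)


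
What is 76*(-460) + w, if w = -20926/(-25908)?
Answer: -452861377/12954 ≈ -34959.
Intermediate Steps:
w = 10463/12954 (w = -20926*(-1/25908) = 10463/12954 ≈ 0.80770)
76*(-460) + w = 76*(-460) + 10463/12954 = -34960 + 10463/12954 = -452861377/12954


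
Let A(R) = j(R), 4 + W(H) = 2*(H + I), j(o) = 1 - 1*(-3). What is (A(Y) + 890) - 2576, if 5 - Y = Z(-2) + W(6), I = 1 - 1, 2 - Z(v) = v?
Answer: -1682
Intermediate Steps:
Z(v) = 2 - v
I = 0
j(o) = 4 (j(o) = 1 + 3 = 4)
W(H) = -4 + 2*H (W(H) = -4 + 2*(H + 0) = -4 + 2*H)
Y = -7 (Y = 5 - ((2 - 1*(-2)) + (-4 + 2*6)) = 5 - ((2 + 2) + (-4 + 12)) = 5 - (4 + 8) = 5 - 1*12 = 5 - 12 = -7)
A(R) = 4
(A(Y) + 890) - 2576 = (4 + 890) - 2576 = 894 - 2576 = -1682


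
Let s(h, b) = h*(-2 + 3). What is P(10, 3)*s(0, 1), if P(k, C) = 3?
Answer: 0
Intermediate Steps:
s(h, b) = h (s(h, b) = h*1 = h)
P(10, 3)*s(0, 1) = 3*0 = 0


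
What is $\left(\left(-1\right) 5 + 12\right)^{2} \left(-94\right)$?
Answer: $-4606$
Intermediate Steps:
$\left(\left(-1\right) 5 + 12\right)^{2} \left(-94\right) = \left(-5 + 12\right)^{2} \left(-94\right) = 7^{2} \left(-94\right) = 49 \left(-94\right) = -4606$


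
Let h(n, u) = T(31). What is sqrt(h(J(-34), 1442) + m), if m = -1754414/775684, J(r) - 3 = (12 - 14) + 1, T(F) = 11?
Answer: sqrt(1314417869310)/387842 ≈ 2.9561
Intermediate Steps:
J(r) = 2 (J(r) = 3 + ((12 - 14) + 1) = 3 + (-2 + 1) = 3 - 1 = 2)
h(n, u) = 11
m = -877207/387842 (m = -1754414*1/775684 = -877207/387842 ≈ -2.2618)
sqrt(h(J(-34), 1442) + m) = sqrt(11 - 877207/387842) = sqrt(3389055/387842) = sqrt(1314417869310)/387842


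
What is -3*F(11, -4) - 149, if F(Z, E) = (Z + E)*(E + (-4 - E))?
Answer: -65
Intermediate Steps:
F(Z, E) = -4*E - 4*Z (F(Z, E) = (E + Z)*(-4) = -4*E - 4*Z)
-3*F(11, -4) - 149 = -3*(-4*(-4) - 4*11) - 149 = -3*(16 - 44) - 149 = -3*(-28) - 149 = 84 - 149 = -65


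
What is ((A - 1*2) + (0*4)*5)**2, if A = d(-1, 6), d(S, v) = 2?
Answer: 0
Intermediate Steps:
A = 2
((A - 1*2) + (0*4)*5)**2 = ((2 - 1*2) + (0*4)*5)**2 = ((2 - 2) + 0*5)**2 = (0 + 0)**2 = 0**2 = 0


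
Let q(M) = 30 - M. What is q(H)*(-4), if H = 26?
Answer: -16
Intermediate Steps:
q(H)*(-4) = (30 - 1*26)*(-4) = (30 - 26)*(-4) = 4*(-4) = -16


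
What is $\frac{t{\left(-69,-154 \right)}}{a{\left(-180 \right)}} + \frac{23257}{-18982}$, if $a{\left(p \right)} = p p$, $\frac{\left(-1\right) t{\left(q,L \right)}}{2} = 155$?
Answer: $- \frac{37970561}{30750840} \approx -1.2348$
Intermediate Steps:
$t{\left(q,L \right)} = -310$ ($t{\left(q,L \right)} = \left(-2\right) 155 = -310$)
$a{\left(p \right)} = p^{2}$
$\frac{t{\left(-69,-154 \right)}}{a{\left(-180 \right)}} + \frac{23257}{-18982} = - \frac{310}{\left(-180\right)^{2}} + \frac{23257}{-18982} = - \frac{310}{32400} + 23257 \left(- \frac{1}{18982}\right) = \left(-310\right) \frac{1}{32400} - \frac{23257}{18982} = - \frac{31}{3240} - \frac{23257}{18982} = - \frac{37970561}{30750840}$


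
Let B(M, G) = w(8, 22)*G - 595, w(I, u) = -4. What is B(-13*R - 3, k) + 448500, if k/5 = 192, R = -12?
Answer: 444065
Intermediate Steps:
k = 960 (k = 5*192 = 960)
B(M, G) = -595 - 4*G (B(M, G) = -4*G - 595 = -595 - 4*G)
B(-13*R - 3, k) + 448500 = (-595 - 4*960) + 448500 = (-595 - 3840) + 448500 = -4435 + 448500 = 444065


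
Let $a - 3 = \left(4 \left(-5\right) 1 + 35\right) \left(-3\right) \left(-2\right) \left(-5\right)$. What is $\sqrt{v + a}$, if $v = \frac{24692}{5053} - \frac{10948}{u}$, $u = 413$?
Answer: $\frac{i \sqrt{41650975255791}}{298127} \approx 21.648 i$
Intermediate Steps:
$a = -447$ ($a = 3 + \left(4 \left(-5\right) 1 + 35\right) \left(-3\right) \left(-2\right) \left(-5\right) = 3 + \left(\left(-20\right) 1 + 35\right) 6 \left(-5\right) = 3 + \left(-20 + 35\right) \left(-30\right) = 3 + 15 \left(-30\right) = 3 - 450 = -447$)
$v = - \frac{6446064}{298127}$ ($v = \frac{24692}{5053} - \frac{10948}{413} = 24692 \cdot \frac{1}{5053} - \frac{1564}{59} = \frac{24692}{5053} - \frac{1564}{59} = - \frac{6446064}{298127} \approx -21.622$)
$\sqrt{v + a} = \sqrt{- \frac{6446064}{298127} - 447} = \sqrt{- \frac{139708833}{298127}} = \frac{i \sqrt{41650975255791}}{298127}$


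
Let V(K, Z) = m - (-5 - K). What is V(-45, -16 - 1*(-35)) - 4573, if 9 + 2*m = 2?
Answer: -9233/2 ≈ -4616.5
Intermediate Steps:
m = -7/2 (m = -9/2 + (½)*2 = -9/2 + 1 = -7/2 ≈ -3.5000)
V(K, Z) = 3/2 + K (V(K, Z) = -7/2 - (-5 - K) = -7/2 + (5 + K) = 3/2 + K)
V(-45, -16 - 1*(-35)) - 4573 = (3/2 - 45) - 4573 = -87/2 - 4573 = -9233/2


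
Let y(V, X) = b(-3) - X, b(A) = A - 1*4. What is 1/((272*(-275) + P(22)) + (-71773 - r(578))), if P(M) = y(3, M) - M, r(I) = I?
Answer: -1/147202 ≈ -6.7934e-6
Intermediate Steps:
b(A) = -4 + A (b(A) = A - 4 = -4 + A)
y(V, X) = -7 - X (y(V, X) = (-4 - 3) - X = -7 - X)
P(M) = -7 - 2*M (P(M) = (-7 - M) - M = -7 - 2*M)
1/((272*(-275) + P(22)) + (-71773 - r(578))) = 1/((272*(-275) + (-7 - 2*22)) + (-71773 - 1*578)) = 1/((-74800 + (-7 - 44)) + (-71773 - 578)) = 1/((-74800 - 51) - 72351) = 1/(-74851 - 72351) = 1/(-147202) = -1/147202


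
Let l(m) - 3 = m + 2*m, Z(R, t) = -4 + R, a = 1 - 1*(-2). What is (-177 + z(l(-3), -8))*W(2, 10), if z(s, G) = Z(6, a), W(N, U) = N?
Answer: -350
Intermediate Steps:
a = 3 (a = 1 + 2 = 3)
l(m) = 3 + 3*m (l(m) = 3 + (m + 2*m) = 3 + 3*m)
z(s, G) = 2 (z(s, G) = -4 + 6 = 2)
(-177 + z(l(-3), -8))*W(2, 10) = (-177 + 2)*2 = -175*2 = -350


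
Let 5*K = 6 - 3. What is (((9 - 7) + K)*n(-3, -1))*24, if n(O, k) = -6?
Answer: -1872/5 ≈ -374.40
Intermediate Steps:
K = 3/5 (K = (6 - 3)/5 = (1/5)*3 = 3/5 ≈ 0.60000)
(((9 - 7) + K)*n(-3, -1))*24 = (((9 - 7) + 3/5)*(-6))*24 = ((2 + 3/5)*(-6))*24 = ((13/5)*(-6))*24 = -78/5*24 = -1872/5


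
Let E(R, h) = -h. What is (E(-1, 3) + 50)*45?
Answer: 2115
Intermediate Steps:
(E(-1, 3) + 50)*45 = (-1*3 + 50)*45 = (-3 + 50)*45 = 47*45 = 2115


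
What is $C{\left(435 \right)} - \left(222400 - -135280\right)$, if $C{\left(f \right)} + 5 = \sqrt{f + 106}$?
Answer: $-357685 + \sqrt{541} \approx -3.5766 \cdot 10^{5}$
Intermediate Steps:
$C{\left(f \right)} = -5 + \sqrt{106 + f}$ ($C{\left(f \right)} = -5 + \sqrt{f + 106} = -5 + \sqrt{106 + f}$)
$C{\left(435 \right)} - \left(222400 - -135280\right) = \left(-5 + \sqrt{106 + 435}\right) - \left(222400 - -135280\right) = \left(-5 + \sqrt{541}\right) - \left(222400 + 135280\right) = \left(-5 + \sqrt{541}\right) - 357680 = -357685 + \sqrt{541}$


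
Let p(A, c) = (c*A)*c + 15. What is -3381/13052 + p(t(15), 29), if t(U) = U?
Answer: 164843379/13052 ≈ 12630.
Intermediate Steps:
p(A, c) = 15 + A*c² (p(A, c) = (A*c)*c + 15 = A*c² + 15 = 15 + A*c²)
-3381/13052 + p(t(15), 29) = -3381/13052 + (15 + 15*29²) = -3381*1/13052 + (15 + 15*841) = -3381/13052 + (15 + 12615) = -3381/13052 + 12630 = 164843379/13052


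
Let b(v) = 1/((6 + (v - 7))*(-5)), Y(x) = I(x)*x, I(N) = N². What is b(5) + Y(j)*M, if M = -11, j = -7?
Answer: 75459/20 ≈ 3772.9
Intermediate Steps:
Y(x) = x³ (Y(x) = x²*x = x³)
b(v) = -1/(5*(-1 + v)) (b(v) = -⅕/(6 + (-7 + v)) = -⅕/(-1 + v) = -1/(5*(-1 + v)))
b(5) + Y(j)*M = -1/(-5 + 5*5) + (-7)³*(-11) = -1/(-5 + 25) - 343*(-11) = -1/20 + 3773 = 75459/20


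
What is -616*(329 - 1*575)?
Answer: 151536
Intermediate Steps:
-616*(329 - 1*575) = -616*(329 - 575) = -616*(-246) = 151536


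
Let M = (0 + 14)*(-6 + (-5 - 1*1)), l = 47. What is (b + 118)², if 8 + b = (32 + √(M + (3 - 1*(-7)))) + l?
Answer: (189 + I*√158)² ≈ 35563.0 + 4751.4*I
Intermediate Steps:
M = -168 (M = 14*(-6 + (-5 - 1)) = 14*(-6 - 6) = 14*(-12) = -168)
b = 71 + I*√158 (b = -8 + ((32 + √(-168 + (3 - 1*(-7)))) + 47) = -8 + ((32 + √(-168 + (3 + 7))) + 47) = -8 + ((32 + √(-168 + 10)) + 47) = -8 + ((32 + √(-158)) + 47) = -8 + ((32 + I*√158) + 47) = -8 + (79 + I*√158) = 71 + I*√158 ≈ 71.0 + 12.57*I)
(b + 118)² = ((71 + I*√158) + 118)² = (189 + I*√158)²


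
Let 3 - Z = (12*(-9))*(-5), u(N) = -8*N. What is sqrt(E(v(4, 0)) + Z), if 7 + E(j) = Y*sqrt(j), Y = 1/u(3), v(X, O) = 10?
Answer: sqrt(-78336 - 6*sqrt(10))/12 ≈ 23.327*I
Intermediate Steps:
Y = -1/24 (Y = 1/(-8*3) = 1/(-24) = -1/24 ≈ -0.041667)
Z = -537 (Z = 3 - 12*(-9)*(-5) = 3 - (-108)*(-5) = 3 - 1*540 = 3 - 540 = -537)
E(j) = -7 - sqrt(j)/24
sqrt(E(v(4, 0)) + Z) = sqrt((-7 - sqrt(10)/24) - 537) = sqrt(-544 - sqrt(10)/24)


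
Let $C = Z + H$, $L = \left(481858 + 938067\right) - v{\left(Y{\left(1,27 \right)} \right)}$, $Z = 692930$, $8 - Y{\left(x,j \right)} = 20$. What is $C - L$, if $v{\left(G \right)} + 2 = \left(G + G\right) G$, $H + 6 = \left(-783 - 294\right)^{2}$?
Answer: $433214$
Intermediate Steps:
$H = 1159923$ ($H = -6 + \left(-783 - 294\right)^{2} = -6 + \left(-1077\right)^{2} = -6 + 1159929 = 1159923$)
$Y{\left(x,j \right)} = -12$ ($Y{\left(x,j \right)} = 8 - 20 = -12$)
$v{\left(G \right)} = -2 + 2 G^{2}$ ($v{\left(G \right)} = -2 + \left(G + G\right) G = -2 + 2 G G = -2 + 2 G^{2}$)
$L = 1419639$ ($L = \left(481858 + 938067\right) - \left(-2 + 2 \left(-12\right)^{2}\right) = 1419925 - \left(-2 + 2 \cdot 144\right) = 1419925 - \left(-2 + 288\right) = 1419925 - 286 = 1419639$)
$C = 1852853$ ($C = 692930 + 1159923 = 1852853$)
$C - L = 1852853 - 1419639 = 433214$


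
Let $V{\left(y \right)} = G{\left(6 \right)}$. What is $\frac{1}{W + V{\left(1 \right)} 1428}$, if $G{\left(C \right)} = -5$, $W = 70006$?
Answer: $\frac{1}{62866} \approx 1.5907 \cdot 10^{-5}$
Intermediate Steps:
$V{\left(y \right)} = -5$
$\frac{1}{W + V{\left(1 \right)} 1428} = \frac{1}{70006 - 7140} = \frac{1}{62866}$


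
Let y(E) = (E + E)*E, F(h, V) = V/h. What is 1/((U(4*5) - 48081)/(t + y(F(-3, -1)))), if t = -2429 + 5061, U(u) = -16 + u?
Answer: -23690/432693 ≈ -0.054750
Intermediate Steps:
y(E) = 2*E² (y(E) = (2*E)*E = 2*E²)
t = 2632
1/((U(4*5) - 48081)/(t + y(F(-3, -1)))) = 1/(((-16 + 4*5) - 48081)/(2632 + 2*(-1/(-3))²)) = 1/(((-16 + 20) - 48081)/(2632 + 2*(-1*(-⅓))²)) = 1/((4 - 48081)/(2632 + 2*(⅓)²)) = 1/(-48077/(2632 + 2*(⅑))) = 1/(-48077/(2632 + 2/9)) = 1/(-48077/23690/9) = 1/(-48077*9/23690) = 1/(-432693/23690) = -23690/432693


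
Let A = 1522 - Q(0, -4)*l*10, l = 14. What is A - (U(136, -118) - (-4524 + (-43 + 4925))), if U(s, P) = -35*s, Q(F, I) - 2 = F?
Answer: 6360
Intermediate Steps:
Q(F, I) = 2 + F
A = 1242 (A = 1522 - (2 + 0)*14*10 = 1522 - 2*14*10 = 1522 - 28*10 = 1522 - 1*280 = 1522 - 280 = 1242)
A - (U(136, -118) - (-4524 + (-43 + 4925))) = 1242 - (-35*136 - (-4524 + (-43 + 4925))) = 1242 - (-4760 - (-4524 + 4882)) = 1242 - (-4760 - 1*358) = 1242 - (-4760 - 358) = 1242 - 1*(-5118) = 1242 + 5118 = 6360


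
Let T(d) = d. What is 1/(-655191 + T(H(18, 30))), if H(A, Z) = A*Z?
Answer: -1/654651 ≈ -1.5275e-6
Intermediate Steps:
1/(-655191 + T(H(18, 30))) = 1/(-655191 + 18*30) = 1/(-655191 + 540) = 1/(-654651) = -1/654651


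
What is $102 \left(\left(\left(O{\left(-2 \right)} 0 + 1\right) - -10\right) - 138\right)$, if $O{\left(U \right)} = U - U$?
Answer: $-12954$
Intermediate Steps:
$O{\left(U \right)} = 0$
$102 \left(\left(\left(O{\left(-2 \right)} 0 + 1\right) - -10\right) - 138\right) = 102 \left(\left(\left(0 \cdot 0 + 1\right) - -10\right) - 138\right) = 102 \left(\left(\left(0 + 1\right) + 10\right) - 138\right) = 102 \left(\left(1 + 10\right) - 138\right) = 102 \left(11 - 138\right) = 102 \left(-127\right) = -12954$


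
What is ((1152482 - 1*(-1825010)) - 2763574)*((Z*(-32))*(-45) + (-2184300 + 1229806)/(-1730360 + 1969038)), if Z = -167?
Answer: -6139258345100706/119339 ≈ -5.1444e+10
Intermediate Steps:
((1152482 - 1*(-1825010)) - 2763574)*((Z*(-32))*(-45) + (-2184300 + 1229806)/(-1730360 + 1969038)) = ((1152482 - 1*(-1825010)) - 2763574)*(-167*(-32)*(-45) + (-2184300 + 1229806)/(-1730360 + 1969038)) = ((1152482 + 1825010) - 2763574)*(5344*(-45) - 954494/238678) = (2977492 - 2763574)*(-240480 - 954494*1/238678) = 213918*(-240480 - 477247/119339) = 213918*(-28699119967/119339) = -6139258345100706/119339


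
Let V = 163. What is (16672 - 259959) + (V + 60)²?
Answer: -193558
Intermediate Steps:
(16672 - 259959) + (V + 60)² = (16672 - 259959) + (163 + 60)² = -243287 + 223² = -243287 + 49729 = -193558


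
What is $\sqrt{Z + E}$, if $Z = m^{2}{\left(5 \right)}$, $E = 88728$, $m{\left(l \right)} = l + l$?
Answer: $2 \sqrt{22207} \approx 298.04$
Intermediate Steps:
$m{\left(l \right)} = 2 l$
$Z = 100$ ($Z = \left(2 \cdot 5\right)^{2} = 10^{2} = 100$)
$\sqrt{Z + E} = \sqrt{100 + 88728} = \sqrt{88828} = 2 \sqrt{22207}$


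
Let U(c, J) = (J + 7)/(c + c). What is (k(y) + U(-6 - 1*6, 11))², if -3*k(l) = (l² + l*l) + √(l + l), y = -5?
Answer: 14507/48 + 209*I*√10/18 ≈ 302.23 + 36.718*I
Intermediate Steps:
k(l) = -2*l²/3 - √2*√l/3 (k(l) = -((l² + l*l) + √(l + l))/3 = -((l² + l²) + √(2*l))/3 = -(2*l² + √2*√l)/3 = -2*l²/3 - √2*√l/3)
U(c, J) = (7 + J)/(2*c) (U(c, J) = (7 + J)/((2*c)) = (7 + J)*(1/(2*c)) = (7 + J)/(2*c))
(k(y) + U(-6 - 1*6, 11))² = ((-⅔*(-5)² - √2*√(-5)/3) + (7 + 11)/(2*(-6 - 1*6)))² = ((-⅔*25 - √2*I*√5/3) + (½)*18/(-6 - 6))² = ((-50/3 - I*√10/3) + (½)*18/(-12))² = ((-50/3 - I*√10/3) + (½)*(-1/12)*18)² = ((-50/3 - I*√10/3) - ¾)² = (-209/12 - I*√10/3)²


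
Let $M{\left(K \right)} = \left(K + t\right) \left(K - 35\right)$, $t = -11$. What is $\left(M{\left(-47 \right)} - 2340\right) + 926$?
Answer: $3342$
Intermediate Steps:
$M{\left(K \right)} = \left(-35 + K\right) \left(-11 + K\right)$ ($M{\left(K \right)} = \left(K - 11\right) \left(K - 35\right) = \left(-11 + K\right) \left(-35 + K\right) = \left(-35 + K\right) \left(-11 + K\right)$)
$\left(M{\left(-47 \right)} - 2340\right) + 926 = \left(\left(385 + \left(-47\right)^{2} - -2162\right) - 2340\right) + 926 = \left(\left(385 + 2209 + 2162\right) - 2340\right) + 926 = \left(4756 - 2340\right) + 926 = 2416 + 926 = 3342$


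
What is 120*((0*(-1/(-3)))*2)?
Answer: 0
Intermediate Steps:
120*((0*(-1/(-3)))*2) = 120*((0*(-1*(-⅓)))*2) = 120*((0*(⅓))*2) = 120*(0*2) = 120*0 = 0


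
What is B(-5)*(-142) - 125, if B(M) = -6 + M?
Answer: 1437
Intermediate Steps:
B(-5)*(-142) - 125 = (-6 - 5)*(-142) - 125 = -11*(-142) - 125 = 1562 - 125 = 1437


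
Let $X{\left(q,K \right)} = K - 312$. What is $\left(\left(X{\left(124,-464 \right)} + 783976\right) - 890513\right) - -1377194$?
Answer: $1269881$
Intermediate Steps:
$X{\left(q,K \right)} = -312 + K$
$\left(\left(X{\left(124,-464 \right)} + 783976\right) - 890513\right) - -1377194 = \left(\left(\left(-312 - 464\right) + 783976\right) - 890513\right) - -1377194 = \left(\left(-776 + 783976\right) - 890513\right) + 1377194 = \left(783200 - 890513\right) + 1377194 = -107313 + 1377194 = 1269881$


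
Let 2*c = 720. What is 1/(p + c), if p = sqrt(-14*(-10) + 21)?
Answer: 360/129439 - sqrt(161)/129439 ≈ 0.0026832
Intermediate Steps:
c = 360 (c = (1/2)*720 = 360)
p = sqrt(161) (p = sqrt(140 + 21) = sqrt(161) ≈ 12.689)
1/(p + c) = 1/(sqrt(161) + 360) = 1/(360 + sqrt(161))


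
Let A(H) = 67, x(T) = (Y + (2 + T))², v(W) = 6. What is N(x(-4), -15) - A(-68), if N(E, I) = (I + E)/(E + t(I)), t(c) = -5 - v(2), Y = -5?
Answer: -1256/19 ≈ -66.105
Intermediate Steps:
x(T) = (-3 + T)² (x(T) = (-5 + (2 + T))² = (-3 + T)²)
t(c) = -11 (t(c) = -5 - 1*6 = -5 - 6 = -11)
N(E, I) = (E + I)/(-11 + E) (N(E, I) = (I + E)/(E - 11) = (E + I)/(-11 + E))
N(x(-4), -15) - A(-68) = ((-3 - 4)² - 15)/(-11 + (-3 - 4)²) - 1*67 = ((-7)² - 15)/(-11 + (-7)²) - 67 = (49 - 15)/(-11 + 49) - 67 = 34/38 - 67 = (1/38)*34 - 67 = 17/19 - 67 = -1256/19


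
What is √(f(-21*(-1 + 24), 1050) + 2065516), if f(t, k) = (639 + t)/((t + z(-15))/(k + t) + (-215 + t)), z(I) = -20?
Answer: 2*√81086531380196422/396269 ≈ 1437.2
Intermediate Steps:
f(t, k) = (639 + t)/(-215 + t + (-20 + t)/(k + t)) (f(t, k) = (639 + t)/((t - 20)/(k + t) + (-215 + t)) = (639 + t)/((-20 + t)/(k + t) + (-215 + t)) = (639 + t)/(-215 + t + (-20 + t)/(k + t)))
√(f(-21*(-1 + 24), 1050) + 2065516) = √(((-21*(-1 + 24))² + 639*1050 + 639*(-21*(-1 + 24)) + 1050*(-21*(-1 + 24)))/(-20 + (-21*(-1 + 24))² - 215*1050 - (-4494)*(-1 + 24) + 1050*(-21*(-1 + 24))) + 2065516) = √(((-21*23)² + 670950 + 639*(-21*23) + 1050*(-21*23))/(-20 + (-21*23)² - 225750 - (-4494)*23 + 1050*(-21*23)) + 2065516) = √(((-483)² + 670950 + 639*(-483) + 1050*(-483))/(-20 + (-483)² - 225750 - 214*(-483) + 1050*(-483)) + 2065516) = √((233289 + 670950 - 308637 - 507150)/(-20 + 233289 - 225750 + 103362 - 507150) + 2065516) = √(88452/(-396269) + 2065516) = √(-1/396269*88452 + 2065516) = √(-88452/396269 + 2065516) = √(818499871352/396269) = 2*√81086531380196422/396269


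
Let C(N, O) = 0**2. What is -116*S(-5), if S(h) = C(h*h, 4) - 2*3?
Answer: 696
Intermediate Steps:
C(N, O) = 0
S(h) = -6 (S(h) = 0 - 2*3 = 0 - 6 = -6)
-116*S(-5) = -116*(-6) = 696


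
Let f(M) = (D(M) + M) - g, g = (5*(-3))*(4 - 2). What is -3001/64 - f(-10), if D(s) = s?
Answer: -3641/64 ≈ -56.891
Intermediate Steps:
g = -30 (g = -15*2 = -30)
f(M) = 30 + 2*M (f(M) = (M + M) - 1*(-30) = 2*M + 30 = 30 + 2*M)
-3001/64 - f(-10) = -3001/64 - (30 + 2*(-10)) = -3001*1/64 - (30 - 20) = -3001/64 - 1*10 = -3001/64 - 10 = -3641/64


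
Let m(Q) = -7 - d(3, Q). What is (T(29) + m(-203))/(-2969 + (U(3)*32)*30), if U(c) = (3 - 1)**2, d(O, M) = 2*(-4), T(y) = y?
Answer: 30/871 ≈ 0.034443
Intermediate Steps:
d(O, M) = -8
U(c) = 4 (U(c) = 2**2 = 4)
m(Q) = 1 (m(Q) = -7 - 1*(-8) = -7 + 8 = 1)
(T(29) + m(-203))/(-2969 + (U(3)*32)*30) = (29 + 1)/(-2969 + (4*32)*30) = 30/(-2969 + 128*30) = 30/(-2969 + 3840) = 30/871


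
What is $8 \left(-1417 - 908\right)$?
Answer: $-18600$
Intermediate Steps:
$8 \left(-1417 - 908\right) = 8 \left(-2325\right) = -18600$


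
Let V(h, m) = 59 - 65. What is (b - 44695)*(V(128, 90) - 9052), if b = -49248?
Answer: 850935694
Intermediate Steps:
V(h, m) = -6
(b - 44695)*(V(128, 90) - 9052) = (-49248 - 44695)*(-6 - 9052) = -93943*(-9058) = 850935694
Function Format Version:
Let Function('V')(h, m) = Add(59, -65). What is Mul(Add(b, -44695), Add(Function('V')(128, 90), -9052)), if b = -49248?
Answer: 850935694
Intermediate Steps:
Function('V')(h, m) = -6
Mul(Add(b, -44695), Add(Function('V')(128, 90), -9052)) = Mul(Add(-49248, -44695), Add(-6, -9052)) = Mul(-93943, -9058) = 850935694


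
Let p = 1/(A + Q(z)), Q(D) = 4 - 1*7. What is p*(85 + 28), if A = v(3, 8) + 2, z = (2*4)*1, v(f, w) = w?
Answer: 113/7 ≈ 16.143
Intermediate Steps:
z = 8 (z = 8*1 = 8)
Q(D) = -3 (Q(D) = 4 - 7 = -3)
A = 10 (A = 8 + 2 = 10)
p = ⅐ (p = 1/(10 - 3) = 1/7 = ⅐ ≈ 0.14286)
p*(85 + 28) = (85 + 28)/7 = (⅐)*113 = 113/7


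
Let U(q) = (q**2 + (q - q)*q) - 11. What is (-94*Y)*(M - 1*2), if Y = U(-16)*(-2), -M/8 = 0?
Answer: -92120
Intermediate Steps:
U(q) = -11 + q**2 (U(q) = (q**2 + 0*q) - 11 = (q**2 + 0) - 11 = q**2 - 11 = -11 + q**2)
M = 0 (M = -8*0 = 0)
Y = -490 (Y = (-11 + (-16)**2)*(-2) = (-11 + 256)*(-2) = 245*(-2) = -490)
(-94*Y)*(M - 1*2) = (-94*(-490))*(0 - 1*2) = 46060*(0 - 2) = 46060*(-2) = -92120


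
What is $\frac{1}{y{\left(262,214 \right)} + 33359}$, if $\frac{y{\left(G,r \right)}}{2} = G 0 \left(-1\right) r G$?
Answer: $\frac{1}{33359} \approx 2.9977 \cdot 10^{-5}$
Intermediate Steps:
$y{\left(G,r \right)} = 0$ ($y{\left(G,r \right)} = 2 G 0 \left(-1\right) r G = 2 G 0 r G = 2 G 0 G = 2 \cdot 0 G = 2 \cdot 0 = 0$)
$\frac{1}{y{\left(262,214 \right)} + 33359} = \frac{1}{0 + 33359} = \frac{1}{33359}$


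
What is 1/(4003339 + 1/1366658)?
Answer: 1366658/5471195271063 ≈ 2.4979e-7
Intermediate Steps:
1/(4003339 + 1/1366658) = 1/(5471195271063/1366658) = 1366658/5471195271063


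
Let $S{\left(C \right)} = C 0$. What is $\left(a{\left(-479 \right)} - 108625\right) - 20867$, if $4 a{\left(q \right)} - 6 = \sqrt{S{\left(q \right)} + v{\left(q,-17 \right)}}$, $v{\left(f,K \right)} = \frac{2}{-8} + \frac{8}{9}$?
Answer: $- \frac{258981}{2} + \frac{\sqrt{23}}{24} \approx -1.2949 \cdot 10^{5}$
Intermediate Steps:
$v{\left(f,K \right)} = \frac{23}{36}$ ($v{\left(f,K \right)} = 2 \left(- \frac{1}{8}\right) + 8 \cdot \frac{1}{9} = - \frac{1}{4} + \frac{8}{9} = \frac{23}{36}$)
$S{\left(C \right)} = 0$
$a{\left(q \right)} = \frac{3}{2} + \frac{\sqrt{23}}{24}$ ($a{\left(q \right)} = \frac{3}{2} + \frac{\sqrt{0 + \frac{23}{36}}}{4} = \frac{3}{2} + \frac{\sqrt{\frac{23}{36}}}{4} = \frac{3}{2} + \frac{\frac{1}{6} \sqrt{23}}{4} = \frac{3}{2} + \frac{\sqrt{23}}{24}$)
$\left(a{\left(-479 \right)} - 108625\right) - 20867 = \left(\left(\frac{3}{2} + \frac{\sqrt{23}}{24}\right) - 108625\right) - 20867 = \left(- \frac{217247}{2} + \frac{\sqrt{23}}{24}\right) - 20867 = - \frac{258981}{2} + \frac{\sqrt{23}}{24}$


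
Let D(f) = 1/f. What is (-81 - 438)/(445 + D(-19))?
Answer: -3287/2818 ≈ -1.1664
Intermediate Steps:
(-81 - 438)/(445 + D(-19)) = (-81 - 438)/(445 + 1/(-19)) = -519/(445 - 1/19) = -519/8454/19 = -519*19/8454 = -3287/2818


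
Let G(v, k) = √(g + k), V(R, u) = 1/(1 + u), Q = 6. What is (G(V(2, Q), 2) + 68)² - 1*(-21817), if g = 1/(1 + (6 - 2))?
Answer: 132216/5 + 136*√55/5 ≈ 26645.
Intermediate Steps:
g = ⅕ (g = 1/(1 + 4) = 1/5 = ⅕ ≈ 0.20000)
G(v, k) = √(⅕ + k)
(G(V(2, Q), 2) + 68)² - 1*(-21817) = (√(5 + 25*2)/5 + 68)² - 1*(-21817) = (√(5 + 50)/5 + 68)² + 21817 = (√55/5 + 68)² + 21817 = (68 + √55/5)² + 21817 = 21817 + (68 + √55/5)²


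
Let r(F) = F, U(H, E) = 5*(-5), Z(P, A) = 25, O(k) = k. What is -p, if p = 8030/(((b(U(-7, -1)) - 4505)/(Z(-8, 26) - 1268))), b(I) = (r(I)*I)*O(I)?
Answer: -90739/183 ≈ -495.84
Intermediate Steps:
U(H, E) = -25
b(I) = I³ (b(I) = (I*I)*I = I²*I = I³)
p = 90739/183 (p = 8030/((((-25)³ - 4505)/(25 - 1268))) = 8030/(((-15625 - 4505)/(-1243))) = 8030/((-20130*(-1/1243))) = 8030/(1830/113) = 8030*(113/1830) = 90739/183 ≈ 495.84)
-p = -1*90739/183 = -90739/183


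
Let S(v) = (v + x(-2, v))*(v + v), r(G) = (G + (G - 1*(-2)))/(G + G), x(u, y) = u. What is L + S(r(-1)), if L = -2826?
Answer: -2826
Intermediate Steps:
r(G) = (2 + 2*G)/(2*G) (r(G) = (G + (G + 2))/((2*G)) = (G + (2 + G))*(1/(2*G)) = (2 + 2*G)*(1/(2*G)) = (2 + 2*G)/(2*G))
S(v) = 2*v*(-2 + v) (S(v) = (v - 2)*(v + v) = (-2 + v)*(2*v) = 2*v*(-2 + v))
L + S(r(-1)) = -2826 + 2*((1 - 1)/(-1))*(-2 + (1 - 1)/(-1)) = -2826 + 2*(-1*0)*(-2 - 1*0) = -2826 + 2*0*(-2 + 0) = -2826 + 2*0*(-2) = -2826 + 0 = -2826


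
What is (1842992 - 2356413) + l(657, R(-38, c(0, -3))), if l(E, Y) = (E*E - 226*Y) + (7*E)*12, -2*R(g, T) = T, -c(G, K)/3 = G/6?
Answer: -26584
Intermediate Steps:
c(G, K) = -G/2 (c(G, K) = -3*G/6 = -G/2)
R(g, T) = -T/2
l(E, Y) = E² - 226*Y + 84*E (l(E, Y) = (E² - 226*Y) + 84*E = E² - 226*Y + 84*E)
(1842992 - 2356413) + l(657, R(-38, c(0, -3))) = (1842992 - 2356413) + (657² - (-113)*(-½*0) + 84*657) = -513421 + (431649 - (-113)*0 + 55188) = -513421 + (431649 - 226*0 + 55188) = -513421 + (431649 + 0 + 55188) = -513421 + 486837 = -26584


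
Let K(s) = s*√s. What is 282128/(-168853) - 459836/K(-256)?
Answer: -282128/168853 - 114959*I/1024 ≈ -1.6708 - 112.26*I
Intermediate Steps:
K(s) = s^(3/2)
282128/(-168853) - 459836/K(-256) = 282128/(-168853) - 459836*I/4096 = 282128*(-1/168853) - 459836*I/4096 = -282128/168853 - 114959*I/1024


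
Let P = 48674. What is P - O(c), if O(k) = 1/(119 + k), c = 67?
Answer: 9053363/186 ≈ 48674.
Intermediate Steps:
P - O(c) = 48674 - 1/(119 + 67) = 48674 - 1/186 = 9053363/186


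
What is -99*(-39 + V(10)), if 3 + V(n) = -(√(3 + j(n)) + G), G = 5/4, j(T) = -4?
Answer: 17127/4 + 99*I ≈ 4281.8 + 99.0*I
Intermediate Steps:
G = 5/4 (G = 5*(¼) = 5/4 ≈ 1.2500)
V(n) = -17/4 - I (V(n) = -3 - (√(3 - 4) + 5/4) = -3 - (√(-1) + 5/4) = -3 - (I + 5/4) = -3 - (5/4 + I) = -3 + (-5/4 - I) = -17/4 - I)
-99*(-39 + V(10)) = -99*(-39 + (-17/4 - I)) = -99*(-173/4 - I) = 17127/4 + 99*I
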